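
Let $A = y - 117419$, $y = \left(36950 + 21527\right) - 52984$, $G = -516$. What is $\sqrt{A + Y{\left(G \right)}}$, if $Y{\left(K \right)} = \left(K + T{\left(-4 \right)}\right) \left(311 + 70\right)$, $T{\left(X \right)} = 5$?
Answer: $i \sqrt{306617} \approx 553.73 i$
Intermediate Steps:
$Y{\left(K \right)} = 1905 + 381 K$ ($Y{\left(K \right)} = \left(K + 5\right) \left(311 + 70\right) = \left(5 + K\right) 381 = 1905 + 381 K$)
$y = 5493$ ($y = 58477 - 52984 = 5493$)
$A = -111926$ ($A = 5493 - 117419 = -111926$)
$\sqrt{A + Y{\left(G \right)}} = \sqrt{-111926 + \left(1905 + 381 \left(-516\right)\right)} = \sqrt{-111926 + \left(1905 - 196596\right)} = \sqrt{-111926 - 194691} = \sqrt{-306617} = i \sqrt{306617}$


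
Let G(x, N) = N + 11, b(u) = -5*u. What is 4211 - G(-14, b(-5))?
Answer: 4175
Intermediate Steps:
G(x, N) = 11 + N
4211 - G(-14, b(-5)) = 4211 - (11 - 5*(-5)) = 4211 - (11 + 25) = 4211 - 1*36 = 4211 - 36 = 4175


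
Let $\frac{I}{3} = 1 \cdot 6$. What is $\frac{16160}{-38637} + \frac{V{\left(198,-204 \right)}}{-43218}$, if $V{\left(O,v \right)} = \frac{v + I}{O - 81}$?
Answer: $- \frac{504357719}{1205976681} \approx -0.41822$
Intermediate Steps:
$I = 18$ ($I = 3 \cdot 1 \cdot 6 = 3 \cdot 6 = 18$)
$V{\left(O,v \right)} = \frac{18 + v}{-81 + O}$ ($V{\left(O,v \right)} = \frac{v + 18}{O - 81} = \frac{18 + v}{-81 + O}$)
$\frac{16160}{-38637} + \frac{V{\left(198,-204 \right)}}{-43218} = \frac{16160}{-38637} + \frac{\frac{1}{-81 + 198} \left(18 - 204\right)}{-43218} = 16160 \left(- \frac{1}{38637}\right) + \frac{1}{117} \left(-186\right) \left(- \frac{1}{43218}\right) = - \frac{16160}{38637} + \frac{1}{117} \left(-186\right) \left(- \frac{1}{43218}\right) = - \frac{16160}{38637} - - \frac{31}{842751} = - \frac{16160}{38637} + \frac{31}{842751} = - \frac{504357719}{1205976681}$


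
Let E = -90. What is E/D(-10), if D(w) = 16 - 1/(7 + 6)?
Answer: -130/23 ≈ -5.6522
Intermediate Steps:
D(w) = 207/13 (D(w) = 16 - 1/13 = 207/13)
E/D(-10) = -90/207/13 = -90*13/207 = -130/23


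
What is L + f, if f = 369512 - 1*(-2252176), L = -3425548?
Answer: -803860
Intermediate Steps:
f = 2621688 (f = 369512 + 2252176 = 2621688)
L + f = -3425548 + 2621688 = -803860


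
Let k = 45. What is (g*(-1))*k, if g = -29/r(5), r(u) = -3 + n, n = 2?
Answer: -1305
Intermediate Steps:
r(u) = -1 (r(u) = -3 + 2 = -1)
g = 29 (g = -29/(-1) = -29*(-1) = 29)
(g*(-1))*k = (29*(-1))*45 = -29*45 = -1305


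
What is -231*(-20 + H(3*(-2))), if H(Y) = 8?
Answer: 2772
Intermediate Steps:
-231*(-20 + H(3*(-2))) = -231*(-20 + 8) = -231*(-12) = 2772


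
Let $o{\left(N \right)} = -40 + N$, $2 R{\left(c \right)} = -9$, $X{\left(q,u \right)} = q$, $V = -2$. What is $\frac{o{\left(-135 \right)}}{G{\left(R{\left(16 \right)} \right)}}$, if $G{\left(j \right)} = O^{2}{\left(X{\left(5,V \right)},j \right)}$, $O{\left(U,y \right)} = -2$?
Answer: $- \frac{175}{4} \approx -43.75$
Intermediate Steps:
$R{\left(c \right)} = - \frac{9}{2}$ ($R{\left(c \right)} = \frac{1}{2} \left(-9\right) = - \frac{9}{2}$)
$G{\left(j \right)} = 4$ ($G{\left(j \right)} = \left(-2\right)^{2} = 4$)
$\frac{o{\left(-135 \right)}}{G{\left(R{\left(16 \right)} \right)}} = \frac{-40 - 135}{4} = \left(-175\right) \frac{1}{4} = - \frac{175}{4}$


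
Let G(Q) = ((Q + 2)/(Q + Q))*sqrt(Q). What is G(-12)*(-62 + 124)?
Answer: 155*I*sqrt(3)/3 ≈ 89.489*I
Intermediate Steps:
G(Q) = (2 + Q)/(2*sqrt(Q)) (G(Q) = ((2 + Q)/((2*Q)))*sqrt(Q) = ((2 + Q)*(1/(2*Q)))*sqrt(Q) = ((2 + Q)/(2*Q))*sqrt(Q) = (2 + Q)/(2*sqrt(Q)))
G(-12)*(-62 + 124) = ((2 - 12)/(2*sqrt(-12)))*(-62 + 124) = ((1/2)*(-I*sqrt(3)/6)*(-10))*62 = (5*I*sqrt(3)/6)*62 = 155*I*sqrt(3)/3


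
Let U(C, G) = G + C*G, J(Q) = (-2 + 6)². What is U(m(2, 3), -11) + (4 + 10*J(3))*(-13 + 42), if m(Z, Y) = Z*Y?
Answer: 4679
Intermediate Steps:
m(Z, Y) = Y*Z
J(Q) = 16 (J(Q) = 4² = 16)
U(m(2, 3), -11) + (4 + 10*J(3))*(-13 + 42) = -11*(1 + 3*2) + (4 + 10*16)*(-13 + 42) = -11*(1 + 6) + (4 + 160)*29 = -11*7 + 164*29 = -77 + 4756 = 4679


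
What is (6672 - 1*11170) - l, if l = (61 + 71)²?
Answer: -21922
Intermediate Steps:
l = 17424 (l = 132² = 17424)
(6672 - 1*11170) - l = (6672 - 1*11170) - 1*17424 = (6672 - 11170) - 17424 = -4498 - 17424 = -21922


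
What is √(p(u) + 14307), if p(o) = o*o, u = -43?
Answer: 2*√4039 ≈ 127.11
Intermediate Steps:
p(o) = o²
√(p(u) + 14307) = √((-43)² + 14307) = √(1849 + 14307) = √16156 = 2*√4039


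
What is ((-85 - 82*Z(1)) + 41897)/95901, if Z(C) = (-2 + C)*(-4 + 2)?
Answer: 41648/95901 ≈ 0.43428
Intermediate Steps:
Z(C) = 4 - 2*C (Z(C) = (-2 + C)*(-2) = 4 - 2*C)
((-85 - 82*Z(1)) + 41897)/95901 = ((-85 - 82*(4 - 2*1)) + 41897)/95901 = ((-85 - 82*(4 - 2)) + 41897)*(1/95901) = ((-85 - 82*2) + 41897)*(1/95901) = ((-85 - 164) + 41897)*(1/95901) = (-249 + 41897)*(1/95901) = 41648*(1/95901) = 41648/95901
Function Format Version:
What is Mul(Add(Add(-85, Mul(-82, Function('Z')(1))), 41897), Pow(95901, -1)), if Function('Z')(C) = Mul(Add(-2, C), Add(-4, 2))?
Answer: Rational(41648, 95901) ≈ 0.43428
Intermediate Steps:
Function('Z')(C) = Add(4, Mul(-2, C)) (Function('Z')(C) = Mul(Add(-2, C), -2) = Add(4, Mul(-2, C)))
Mul(Add(Add(-85, Mul(-82, Function('Z')(1))), 41897), Pow(95901, -1)) = Mul(Add(Add(-85, Mul(-82, Add(4, Mul(-2, 1)))), 41897), Pow(95901, -1)) = Mul(Add(Add(-85, Mul(-82, Add(4, -2))), 41897), Rational(1, 95901)) = Mul(Add(Add(-85, Mul(-82, 2)), 41897), Rational(1, 95901)) = Mul(Add(Add(-85, -164), 41897), Rational(1, 95901)) = Mul(Add(-249, 41897), Rational(1, 95901)) = Mul(41648, Rational(1, 95901)) = Rational(41648, 95901)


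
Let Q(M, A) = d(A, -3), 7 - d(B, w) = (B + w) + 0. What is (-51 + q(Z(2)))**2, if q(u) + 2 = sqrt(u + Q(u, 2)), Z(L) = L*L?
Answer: 2821 - 212*sqrt(3) ≈ 2453.8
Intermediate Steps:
d(B, w) = 7 - B - w (d(B, w) = 7 - ((B + w) + 0) = 7 - (B + w) = 7 + (-B - w) = 7 - B - w)
Q(M, A) = 10 - A (Q(M, A) = 7 - A - 1*(-3) = 7 - A + 3 = 10 - A)
Z(L) = L**2
q(u) = -2 + sqrt(8 + u) (q(u) = -2 + sqrt(u + (10 - 1*2)) = -2 + sqrt(u + (10 - 2)) = -2 + sqrt(u + 8) = -2 + sqrt(8 + u))
(-51 + q(Z(2)))**2 = (-51 + (-2 + sqrt(8 + 2**2)))**2 = (-51 + (-2 + sqrt(8 + 4)))**2 = (-51 + (-2 + sqrt(12)))**2 = (-51 + (-2 + 2*sqrt(3)))**2 = (-53 + 2*sqrt(3))**2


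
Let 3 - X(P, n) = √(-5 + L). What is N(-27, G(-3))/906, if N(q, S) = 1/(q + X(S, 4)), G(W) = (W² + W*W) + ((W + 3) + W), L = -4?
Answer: -4/88335 + I/176670 ≈ -4.5282e-5 + 5.6603e-6*I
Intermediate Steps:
G(W) = 3 + 2*W + 2*W² (G(W) = (W² + W²) + ((3 + W) + W) = 2*W² + (3 + 2*W) = 3 + 2*W + 2*W²)
X(P, n) = 3 - 3*I (X(P, n) = 3 - √(-5 - 4) = 3 - √(-9) = 3 - 3*I)
N(q, S) = 1/(3 + q - 3*I) (N(q, S) = 1/(q + (3 - 3*I)) = 1/(3 + q - 3*I))
N(-27, G(-3))/906 = 1/(3 - 27 - 3*I*906) = (1/906)/(-24 - 3*I) = ((-24 + 3*I)/585)*(1/906) = (-24 + 3*I)/530010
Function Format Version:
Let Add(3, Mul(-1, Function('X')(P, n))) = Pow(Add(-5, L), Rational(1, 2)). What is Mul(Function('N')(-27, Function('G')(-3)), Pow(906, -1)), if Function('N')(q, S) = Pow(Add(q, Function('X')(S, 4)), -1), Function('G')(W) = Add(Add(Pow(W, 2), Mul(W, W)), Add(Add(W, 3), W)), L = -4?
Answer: Add(Rational(-4, 88335), Mul(Rational(1, 176670), I)) ≈ Add(-4.5282e-5, Mul(5.6603e-6, I))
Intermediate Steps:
Function('G')(W) = Add(3, Mul(2, W), Mul(2, Pow(W, 2))) (Function('G')(W) = Add(Add(Pow(W, 2), Pow(W, 2)), Add(Add(3, W), W)) = Add(Mul(2, Pow(W, 2)), Add(3, Mul(2, W))) = Add(3, Mul(2, W), Mul(2, Pow(W, 2))))
Function('X')(P, n) = Add(3, Mul(-3, I)) (Function('X')(P, n) = Add(3, Mul(-1, Pow(Add(-5, -4), Rational(1, 2)))) = Add(3, Mul(-1, Pow(-9, Rational(1, 2)))) = Add(3, Mul(-1, Mul(3, I))) = Add(3, Mul(-3, I)))
Function('N')(q, S) = Pow(Add(3, q, Mul(-3, I)), -1) (Function('N')(q, S) = Pow(Add(q, Add(3, Mul(-3, I))), -1) = Pow(Add(3, q, Mul(-3, I)), -1))
Mul(Function('N')(-27, Function('G')(-3)), Pow(906, -1)) = Mul(Pow(Add(3, -27, Mul(-3, I)), -1), Pow(906, -1)) = Mul(Pow(Add(-24, Mul(-3, I)), -1), Rational(1, 906)) = Mul(Mul(Rational(1, 585), Add(-24, Mul(3, I))), Rational(1, 906)) = Mul(Rational(1, 530010), Add(-24, Mul(3, I)))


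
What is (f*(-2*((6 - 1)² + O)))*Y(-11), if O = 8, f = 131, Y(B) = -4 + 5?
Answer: -8646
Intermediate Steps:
Y(B) = 1
(f*(-2*((6 - 1)² + O)))*Y(-11) = (131*(-2*((6 - 1)² + 8)))*1 = (131*(-2*(5² + 8)))*1 = (131*(-2*(25 + 8)))*1 = (131*(-2*33))*1 = (131*(-66))*1 = -8646*1 = -8646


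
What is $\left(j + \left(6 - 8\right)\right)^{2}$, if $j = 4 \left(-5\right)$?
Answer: $484$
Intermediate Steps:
$j = -20$
$\left(j + \left(6 - 8\right)\right)^{2} = \left(-20 + \left(6 - 8\right)\right)^{2} = \left(-20 - 2\right)^{2} = \left(-22\right)^{2} = 484$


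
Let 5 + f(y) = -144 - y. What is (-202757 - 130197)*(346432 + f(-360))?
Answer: -115416173422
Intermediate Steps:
f(y) = -149 - y (f(y) = -5 + (-144 - y) = -149 - y)
(-202757 - 130197)*(346432 + f(-360)) = (-202757 - 130197)*(346432 + (-149 - 1*(-360))) = -332954*(346432 + (-149 + 360)) = -332954*(346432 + 211) = -332954*346643 = -115416173422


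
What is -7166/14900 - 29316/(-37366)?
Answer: 6037273/19884050 ≈ 0.30362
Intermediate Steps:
-7166/14900 - 29316/(-37366) = -7166*1/14900 - 29316*(-1/37366) = -3583/7450 + 2094/2669 = 6037273/19884050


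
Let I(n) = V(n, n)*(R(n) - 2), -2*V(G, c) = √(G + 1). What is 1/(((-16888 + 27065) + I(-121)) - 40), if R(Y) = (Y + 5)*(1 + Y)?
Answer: 3379/1971360163 + 13918*I*√30/5914080489 ≈ 1.714e-6 + 1.289e-5*I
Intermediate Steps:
R(Y) = (1 + Y)*(5 + Y) (R(Y) = (5 + Y)*(1 + Y) = (1 + Y)*(5 + Y))
V(G, c) = -√(1 + G)/2 (V(G, c) = -√(G + 1)/2 = -√(1 + G)/2)
I(n) = -√(1 + n)*(3 + n² + 6*n)/2 (I(n) = (-√(1 + n)/2)*((5 + n² + 6*n) - 2) = (-√(1 + n)/2)*(3 + n² + 6*n) = -√(1 + n)*(3 + n² + 6*n)/2)
1/(((-16888 + 27065) + I(-121)) - 40) = 1/(((-16888 + 27065) + √(1 - 121)*(-3 - 1*(-121)² - 6*(-121))/2) - 40) = 1/((10177 + √(-120)*(-3 - 1*14641 + 726)/2) - 40) = 1/((10177 + (2*I*√30)*(-3 - 14641 + 726)/2) - 40) = 1/((10177 + (½)*(2*I*√30)*(-13918)) - 40) = 1/((10177 - 13918*I*√30) - 40) = 1/(10137 - 13918*I*√30)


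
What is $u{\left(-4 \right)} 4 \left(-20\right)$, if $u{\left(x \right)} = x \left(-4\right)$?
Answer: $-1280$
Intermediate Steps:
$u{\left(x \right)} = - 4 x$
$u{\left(-4 \right)} 4 \left(-20\right) = \left(-4\right) \left(-4\right) 4 \left(-20\right) = 16 \cdot 4 \left(-20\right) = 64 \left(-20\right) = -1280$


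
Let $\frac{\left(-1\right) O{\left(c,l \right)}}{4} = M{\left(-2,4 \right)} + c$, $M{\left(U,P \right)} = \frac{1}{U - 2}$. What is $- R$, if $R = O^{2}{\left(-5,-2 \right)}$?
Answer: $-441$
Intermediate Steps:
$M{\left(U,P \right)} = \frac{1}{-2 + U}$
$O{\left(c,l \right)} = 1 - 4 c$ ($O{\left(c,l \right)} = - 4 \left(\frac{1}{-2 - 2} + c\right) = - 4 \left(\frac{1}{-4} + c\right) = - 4 \left(- \frac{1}{4} + c\right) = 1 - 4 c$)
$R = 441$ ($R = \left(1 - -20\right)^{2} = \left(1 + 20\right)^{2} = 21^{2} = 441$)
$- R = \left(-1\right) 441 = -441$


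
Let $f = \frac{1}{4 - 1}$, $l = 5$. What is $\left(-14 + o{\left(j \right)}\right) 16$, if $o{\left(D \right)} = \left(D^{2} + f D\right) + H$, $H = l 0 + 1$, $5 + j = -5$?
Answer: $\frac{4016}{3} \approx 1338.7$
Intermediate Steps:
$j = -10$ ($j = -5 - 5 = -10$)
$H = 1$ ($H = 5 \cdot 0 + 1 = 0 + 1 = 1$)
$f = \frac{1}{3} \approx 0.33333$
$o{\left(D \right)} = 1 + D^{2} + \frac{D}{3}$ ($o{\left(D \right)} = \left(D^{2} + \frac{D}{3}\right) + 1 = 1 + D^{2} + \frac{D}{3}$)
$\left(-14 + o{\left(j \right)}\right) 16 = \left(-14 + \left(1 + \left(-10\right)^{2} + \frac{1}{3} \left(-10\right)\right)\right) 16 = \left(-14 + \left(1 + 100 - \frac{10}{3}\right)\right) 16 = \left(-14 + \frac{293}{3}\right) 16 = \frac{251}{3} \cdot 16 = \frac{4016}{3}$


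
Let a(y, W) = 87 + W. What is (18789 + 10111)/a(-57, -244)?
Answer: -28900/157 ≈ -184.08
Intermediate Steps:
(18789 + 10111)/a(-57, -244) = (18789 + 10111)/(87 - 244) = 28900/(-157) = 28900*(-1/157) = -28900/157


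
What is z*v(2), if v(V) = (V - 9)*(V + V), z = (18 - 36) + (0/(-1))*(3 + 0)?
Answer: 504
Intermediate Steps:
z = -18 (z = -18 + (0*(-1))*3 = -18 + 0*3 = -18 + 0 = -18)
v(V) = 2*V*(-9 + V) (v(V) = (-9 + V)*(2*V) = 2*V*(-9 + V))
z*v(2) = -36*2*(-9 + 2) = -36*2*(-7) = -18*(-28) = 504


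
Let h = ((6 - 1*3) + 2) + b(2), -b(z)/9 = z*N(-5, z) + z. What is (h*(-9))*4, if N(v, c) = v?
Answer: -2772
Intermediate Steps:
b(z) = 36*z (b(z) = -9*(z*(-5) + z) = -9*(-5*z + z) = -(-36)*z = 36*z)
h = 77 (h = ((6 - 1*3) + 2) + 36*2 = ((6 - 3) + 2) + 72 = (3 + 2) + 72 = 5 + 72 = 77)
(h*(-9))*4 = (77*(-9))*4 = -693*4 = -2772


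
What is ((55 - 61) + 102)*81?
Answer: 7776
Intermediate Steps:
((55 - 61) + 102)*81 = (-6 + 102)*81 = 96*81 = 7776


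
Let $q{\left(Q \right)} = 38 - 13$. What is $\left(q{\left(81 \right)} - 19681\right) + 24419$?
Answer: $4763$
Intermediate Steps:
$q{\left(Q \right)} = 25$
$\left(q{\left(81 \right)} - 19681\right) + 24419 = \left(25 - 19681\right) + 24419 = -19656 + 24419 = 4763$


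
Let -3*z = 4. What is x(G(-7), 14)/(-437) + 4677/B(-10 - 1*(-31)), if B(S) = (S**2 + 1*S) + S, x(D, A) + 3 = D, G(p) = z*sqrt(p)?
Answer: 29642/3059 + 4*I*sqrt(7)/1311 ≈ 9.6901 + 0.0080725*I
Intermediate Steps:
z = -4/3 (z = -1/3*4 = -4/3 ≈ -1.3333)
G(p) = -4*sqrt(p)/3
x(D, A) = -3 + D
B(S) = S**2 + 2*S (B(S) = (S**2 + S) + S = (S + S**2) + S = S**2 + 2*S)
x(G(-7), 14)/(-437) + 4677/B(-10 - 1*(-31)) = (-3 - 4*I*sqrt(7)/3)/(-437) + 4677/(((-10 - 1*(-31))*(2 + (-10 - 1*(-31))))) = (-3 - 4*I*sqrt(7)/3)*(-1/437) + 4677/(((-10 + 31)*(2 + (-10 + 31)))) = (-3 - 4*I*sqrt(7)/3)*(-1/437) + 4677/((21*(2 + 21))) = (3/437 + 4*I*sqrt(7)/1311) + 4677/((21*23)) = (3/437 + 4*I*sqrt(7)/1311) + 4677/483 = (3/437 + 4*I*sqrt(7)/1311) + 4677*(1/483) = (3/437 + 4*I*sqrt(7)/1311) + 1559/161 = 29642/3059 + 4*I*sqrt(7)/1311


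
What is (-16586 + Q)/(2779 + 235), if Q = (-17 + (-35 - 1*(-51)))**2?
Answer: -16585/3014 ≈ -5.5027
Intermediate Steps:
Q = 1 (Q = (-17 + (-35 + 51))**2 = (-17 + 16)**2 = (-1)**2 = 1)
(-16586 + Q)/(2779 + 235) = (-16586 + 1)/(2779 + 235) = -16585/3014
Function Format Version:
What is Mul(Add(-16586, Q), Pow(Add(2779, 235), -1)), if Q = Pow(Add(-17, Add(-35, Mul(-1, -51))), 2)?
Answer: Rational(-16585, 3014) ≈ -5.5027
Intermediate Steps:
Q = 1 (Q = Pow(Add(-17, Add(-35, 51)), 2) = Pow(Add(-17, 16), 2) = Pow(-1, 2) = 1)
Mul(Add(-16586, Q), Pow(Add(2779, 235), -1)) = Mul(Add(-16586, 1), Pow(Add(2779, 235), -1)) = Mul(-16585, Pow(3014, -1)) = Mul(-16585, Rational(1, 3014)) = Rational(-16585, 3014)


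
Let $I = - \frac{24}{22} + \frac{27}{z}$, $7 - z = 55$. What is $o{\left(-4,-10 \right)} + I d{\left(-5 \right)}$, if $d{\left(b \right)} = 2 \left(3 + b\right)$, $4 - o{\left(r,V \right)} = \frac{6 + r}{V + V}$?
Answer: $\frac{2357}{220} \approx 10.714$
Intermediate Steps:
$o{\left(r,V \right)} = 4 - \frac{6 + r}{2 V}$ ($o{\left(r,V \right)} = 4 - \frac{6 + r}{V + V} = 4 - \frac{6 + r}{2 V}$)
$z = -48$ ($z = 7 - 55 = -48$)
$d{\left(b \right)} = 6 + 2 b$
$I = - \frac{291}{176}$ ($I = - \frac{24}{22} + \frac{27}{-48} = \left(-24\right) \frac{1}{22} + 27 \left(- \frac{1}{48}\right) = - \frac{12}{11} - \frac{9}{16} = - \frac{291}{176} \approx -1.6534$)
$o{\left(-4,-10 \right)} + I d{\left(-5 \right)} = \frac{-6 - -4 + 8 \left(-10\right)}{2 \left(-10\right)} - \frac{291 \left(6 + 2 \left(-5\right)\right)}{176} = \frac{1}{2} \left(- \frac{1}{10}\right) \left(-6 + 4 - 80\right) - \frac{291 \left(6 - 10\right)}{176} = \frac{1}{2} \left(- \frac{1}{10}\right) \left(-82\right) - - \frac{291}{44} = \frac{41}{10} + \frac{291}{44} = \frac{2357}{220}$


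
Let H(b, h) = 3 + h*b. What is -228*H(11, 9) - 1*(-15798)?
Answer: -7458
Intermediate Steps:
H(b, h) = 3 + b*h
-228*H(11, 9) - 1*(-15798) = -228*(3 + 11*9) - 1*(-15798) = -228*(3 + 99) + 15798 = -228*102 + 15798 = -23256 + 15798 = -7458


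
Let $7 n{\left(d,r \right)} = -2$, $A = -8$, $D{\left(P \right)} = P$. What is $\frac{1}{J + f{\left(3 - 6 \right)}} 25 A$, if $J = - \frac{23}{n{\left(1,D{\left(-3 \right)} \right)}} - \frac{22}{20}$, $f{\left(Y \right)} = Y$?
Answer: $- \frac{500}{191} \approx -2.6178$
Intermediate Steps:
$n{\left(d,r \right)} = - \frac{2}{7}$ ($n{\left(d,r \right)} = \frac{1}{7} \left(-2\right) = - \frac{2}{7}$)
$J = \frac{397}{5}$ ($J = - \frac{23}{- \frac{2}{7}} - \frac{22}{20} = \left(-23\right) \left(- \frac{7}{2}\right) - \frac{11}{10} = \frac{161}{2} - \frac{11}{10} = \frac{397}{5} \approx 79.4$)
$\frac{1}{J + f{\left(3 - 6 \right)}} 25 A = \frac{1}{\frac{397}{5} + \left(3 - 6\right)} 25 \left(-8\right) = \frac{1}{\frac{397}{5} - 3} \cdot 25 \left(-8\right) = \frac{1}{\frac{382}{5}} \cdot 25 \left(-8\right) = \frac{5}{382} \cdot 25 \left(-8\right) = \frac{125}{382} \left(-8\right) = - \frac{500}{191}$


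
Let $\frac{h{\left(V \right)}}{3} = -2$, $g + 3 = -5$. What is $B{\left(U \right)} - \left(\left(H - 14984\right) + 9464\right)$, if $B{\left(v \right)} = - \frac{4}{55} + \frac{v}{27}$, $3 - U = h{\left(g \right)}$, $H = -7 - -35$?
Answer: $\frac{906223}{165} \approx 5492.3$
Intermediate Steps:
$g = -8$ ($g = -3 - 5 = -8$)
$h{\left(V \right)} = -6$ ($h{\left(V \right)} = 3 \left(-2\right) = -6$)
$H = 28$ ($H = -7 + 35 = 28$)
$U = 9$ ($U = 3 - -6 = 3 + 6 = 9$)
$B{\left(v \right)} = - \frac{4}{55} + \frac{v}{27}$ ($B{\left(v \right)} = \left(-4\right) \frac{1}{55} + v \frac{1}{27} = - \frac{4}{55} + \frac{v}{27}$)
$B{\left(U \right)} - \left(\left(H - 14984\right) + 9464\right) = \left(- \frac{4}{55} + \frac{1}{27} \cdot 9\right) - \left(\left(28 - 14984\right) + 9464\right) = \left(- \frac{4}{55} + \frac{1}{3}\right) - \left(-14956 + 9464\right) = \frac{43}{165} - -5492 = \frac{43}{165} + 5492 = \frac{906223}{165}$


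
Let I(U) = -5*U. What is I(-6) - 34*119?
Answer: -4016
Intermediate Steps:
I(-6) - 34*119 = -5*(-6) - 34*119 = 30 - 4046 = -4016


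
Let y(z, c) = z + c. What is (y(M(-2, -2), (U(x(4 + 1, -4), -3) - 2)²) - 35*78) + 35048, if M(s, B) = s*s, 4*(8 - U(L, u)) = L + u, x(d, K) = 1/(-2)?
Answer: 2071633/64 ≈ 32369.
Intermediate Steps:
x(d, K) = -½
U(L, u) = 8 - L/4 - u/4 (U(L, u) = 8 - (L + u)/4 = 8 + (-L/4 - u/4) = 8 - L/4 - u/4)
M(s, B) = s²
y(z, c) = c + z
(y(M(-2, -2), (U(x(4 + 1, -4), -3) - 2)²) - 35*78) + 35048 = ((((8 - ¼*(-½) - ¼*(-3)) - 2)² + (-2)²) - 35*78) + 35048 = ((((8 + ⅛ + ¾) - 2)² + 4) - 2730) + 35048 = (((71/8 - 2)² + 4) - 2730) + 35048 = (((55/8)² + 4) - 2730) + 35048 = ((3025/64 + 4) - 2730) + 35048 = (3281/64 - 2730) + 35048 = -171439/64 + 35048 = 2071633/64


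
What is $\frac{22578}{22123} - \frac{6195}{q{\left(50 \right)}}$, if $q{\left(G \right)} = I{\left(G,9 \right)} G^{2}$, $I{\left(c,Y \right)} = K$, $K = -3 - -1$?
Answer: $\frac{49988397}{22123000} \approx 2.2596$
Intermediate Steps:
$K = -2$ ($K = -3 + 1 = -2$)
$I{\left(c,Y \right)} = -2$
$q{\left(G \right)} = - 2 G^{2}$
$\frac{22578}{22123} - \frac{6195}{q{\left(50 \right)}} = \frac{22578}{22123} - \frac{6195}{\left(-2\right) 50^{2}} = 22578 \cdot \frac{1}{22123} - \frac{6195}{\left(-2\right) 2500} = \frac{22578}{22123} - \frac{6195}{-5000} = \frac{22578}{22123} - - \frac{1239}{1000} = \frac{22578}{22123} + \frac{1239}{1000} = \frac{49988397}{22123000}$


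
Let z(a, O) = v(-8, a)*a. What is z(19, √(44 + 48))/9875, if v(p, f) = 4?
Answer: 76/9875 ≈ 0.0076962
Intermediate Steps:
z(a, O) = 4*a
z(19, √(44 + 48))/9875 = (4*19)/9875 = 76*(1/9875) = 76/9875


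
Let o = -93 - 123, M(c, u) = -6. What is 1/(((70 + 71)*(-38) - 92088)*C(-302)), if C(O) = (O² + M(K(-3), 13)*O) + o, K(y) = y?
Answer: -1/9042988800 ≈ -1.1058e-10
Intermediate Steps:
o = -216
C(O) = -216 + O² - 6*O (C(O) = (O² - 6*O) - 216 = -216 + O² - 6*O)
1/(((70 + 71)*(-38) - 92088)*C(-302)) = 1/(((70 + 71)*(-38) - 92088)*(-216 + (-302)² - 6*(-302))) = 1/((141*(-38) - 92088)*(-216 + 91204 + 1812)) = 1/(-5358 - 92088*92800) = (1/92800)/(-97446) = -1/97446*1/92800 = -1/9042988800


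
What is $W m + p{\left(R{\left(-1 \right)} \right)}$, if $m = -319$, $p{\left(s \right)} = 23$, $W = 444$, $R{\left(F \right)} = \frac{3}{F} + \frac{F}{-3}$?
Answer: $-141613$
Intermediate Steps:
$R{\left(F \right)} = \frac{3}{F} - \frac{F}{3}$ ($R{\left(F \right)} = \frac{3}{F} + F \left(- \frac{1}{3}\right) = \frac{3}{F} - \frac{F}{3}$)
$W m + p{\left(R{\left(-1 \right)} \right)} = 444 \left(-319\right) + 23 = -141636 + 23 = -141613$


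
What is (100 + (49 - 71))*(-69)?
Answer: -5382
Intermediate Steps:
(100 + (49 - 71))*(-69) = (100 - 22)*(-69) = 78*(-69) = -5382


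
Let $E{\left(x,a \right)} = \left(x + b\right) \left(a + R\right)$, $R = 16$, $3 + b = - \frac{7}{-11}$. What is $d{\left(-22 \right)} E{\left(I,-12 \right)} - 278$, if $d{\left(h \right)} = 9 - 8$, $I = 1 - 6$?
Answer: $- \frac{3382}{11} \approx -307.45$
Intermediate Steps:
$I = -5$ ($I = 1 - 6 = -5$)
$b = - \frac{26}{11}$ ($b = -3 - \frac{7}{-11} = -3 - - \frac{7}{11} = -3 + \frac{7}{11} = - \frac{26}{11} \approx -2.3636$)
$d{\left(h \right)} = 1$
$E{\left(x,a \right)} = \left(16 + a\right) \left(- \frac{26}{11} + x\right)$ ($E{\left(x,a \right)} = \left(x - \frac{26}{11}\right) \left(a + 16\right) = \left(- \frac{26}{11} + x\right) \left(16 + a\right) = \left(16 + a\right) \left(- \frac{26}{11} + x\right)$)
$d{\left(-22 \right)} E{\left(I,-12 \right)} - 278 = 1 \left(- \frac{416}{11} + 16 \left(-5\right) - - \frac{312}{11} - -60\right) - 278 = 1 \left(- \frac{416}{11} - 80 + \frac{312}{11} + 60\right) - 278 = 1 \left(- \frac{324}{11}\right) - 278 = - \frac{324}{11} - 278 = - \frac{3382}{11}$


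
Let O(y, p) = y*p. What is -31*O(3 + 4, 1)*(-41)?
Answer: 8897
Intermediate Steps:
O(y, p) = p*y
-31*O(3 + 4, 1)*(-41) = -31*(3 + 4)*(-41) = -31*7*(-41) = -217*(-41) = 8897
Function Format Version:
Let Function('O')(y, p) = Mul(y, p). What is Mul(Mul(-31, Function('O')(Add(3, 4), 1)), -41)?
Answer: 8897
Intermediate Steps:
Function('O')(y, p) = Mul(p, y)
Mul(Mul(-31, Function('O')(Add(3, 4), 1)), -41) = Mul(Mul(-31, Mul(1, Add(3, 4))), -41) = Mul(Mul(-31, Mul(1, 7)), -41) = Mul(Mul(-31, 7), -41) = Mul(-217, -41) = 8897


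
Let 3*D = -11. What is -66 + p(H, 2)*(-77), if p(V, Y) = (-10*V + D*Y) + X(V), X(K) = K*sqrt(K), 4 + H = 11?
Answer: 17666/3 - 539*sqrt(7) ≈ 4462.6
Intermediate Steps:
H = 7 (H = -4 + 11 = 7)
D = -11/3 (D = (1/3)*(-11) = -11/3 ≈ -3.6667)
X(K) = K**(3/2)
p(V, Y) = V**(3/2) - 10*V - 11*Y/3 (p(V, Y) = (-10*V - 11*Y/3) + V**(3/2) = V**(3/2) - 10*V - 11*Y/3)
-66 + p(H, 2)*(-77) = -66 + (7**(3/2) - 10*7 - 11/3*2)*(-77) = -66 + (7*sqrt(7) - 70 - 22/3)*(-77) = -66 + (-232/3 + 7*sqrt(7))*(-77) = -66 + (17864/3 - 539*sqrt(7)) = 17666/3 - 539*sqrt(7)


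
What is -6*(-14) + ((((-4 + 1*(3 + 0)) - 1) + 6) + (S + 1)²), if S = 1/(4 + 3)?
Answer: 4376/49 ≈ 89.306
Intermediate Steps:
S = ⅐ (S = 1/7 = ⅐ ≈ 0.14286)
-6*(-14) + ((((-4 + 1*(3 + 0)) - 1) + 6) + (S + 1)²) = -6*(-14) + ((((-4 + 1*(3 + 0)) - 1) + 6) + (⅐ + 1)²) = 84 + ((((-4 + 1*3) - 1) + 6) + (8/7)²) = 84 + ((((-4 + 3) - 1) + 6) + 64/49) = 84 + (((-1 - 1) + 6) + 64/49) = 84 + ((-2 + 6) + 64/49) = 84 + (4 + 64/49) = 84 + 260/49 = 4376/49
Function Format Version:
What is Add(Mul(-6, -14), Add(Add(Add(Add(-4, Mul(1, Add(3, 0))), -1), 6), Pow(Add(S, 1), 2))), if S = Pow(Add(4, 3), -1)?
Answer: Rational(4376, 49) ≈ 89.306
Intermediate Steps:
S = Rational(1, 7) (S = Pow(7, -1) = Rational(1, 7) ≈ 0.14286)
Add(Mul(-6, -14), Add(Add(Add(Add(-4, Mul(1, Add(3, 0))), -1), 6), Pow(Add(S, 1), 2))) = Add(Mul(-6, -14), Add(Add(Add(Add(-4, Mul(1, Add(3, 0))), -1), 6), Pow(Add(Rational(1, 7), 1), 2))) = Add(84, Add(Add(Add(Add(-4, Mul(1, 3)), -1), 6), Pow(Rational(8, 7), 2))) = Add(84, Add(Add(Add(Add(-4, 3), -1), 6), Rational(64, 49))) = Add(84, Add(Add(Add(-1, -1), 6), Rational(64, 49))) = Add(84, Add(Add(-2, 6), Rational(64, 49))) = Add(84, Add(4, Rational(64, 49))) = Add(84, Rational(260, 49)) = Rational(4376, 49)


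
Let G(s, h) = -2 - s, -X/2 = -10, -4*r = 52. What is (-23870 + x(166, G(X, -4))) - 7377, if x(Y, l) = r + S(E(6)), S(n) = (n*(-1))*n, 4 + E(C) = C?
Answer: -31264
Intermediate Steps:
r = -13 (r = -¼*52 = -13)
E(C) = -4 + C
S(n) = -n² (S(n) = (-n)*n = -n²)
X = 20 (X = -2*(-10) = 20)
x(Y, l) = -17 (x(Y, l) = -13 - (-4 + 6)² = -13 - 1*2² = -13 - 1*4 = -13 - 4 = -17)
(-23870 + x(166, G(X, -4))) - 7377 = (-23870 - 17) - 7377 = -23887 - 7377 = -31264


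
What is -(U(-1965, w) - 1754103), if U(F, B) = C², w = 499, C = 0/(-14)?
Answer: 1754103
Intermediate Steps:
C = 0 (C = 0*(-1/14) = 0)
U(F, B) = 0 (U(F, B) = 0² = 0)
-(U(-1965, w) - 1754103) = -(0 - 1754103) = -1*(-1754103) = 1754103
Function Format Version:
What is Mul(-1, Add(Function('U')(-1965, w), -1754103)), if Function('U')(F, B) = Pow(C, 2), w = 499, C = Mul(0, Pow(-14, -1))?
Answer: 1754103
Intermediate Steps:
C = 0 (C = Mul(0, Rational(-1, 14)) = 0)
Function('U')(F, B) = 0 (Function('U')(F, B) = Pow(0, 2) = 0)
Mul(-1, Add(Function('U')(-1965, w), -1754103)) = Mul(-1, Add(0, -1754103)) = Mul(-1, -1754103) = 1754103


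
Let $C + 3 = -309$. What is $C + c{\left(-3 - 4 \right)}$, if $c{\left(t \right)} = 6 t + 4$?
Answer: $-350$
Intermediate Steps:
$C = -312$ ($C = -3 - 309 = -312$)
$c{\left(t \right)} = 4 + 6 t$
$C + c{\left(-3 - 4 \right)} = -312 + \left(4 + 6 \left(-3 - 4\right)\right) = -312 + \left(4 + 6 \left(-7\right)\right) = -312 + \left(4 - 42\right) = -312 - 38 = -350$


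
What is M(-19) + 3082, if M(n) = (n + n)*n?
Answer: 3804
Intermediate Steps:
M(n) = 2*n² (M(n) = (2*n)*n = 2*n²)
M(-19) + 3082 = 2*(-19)² + 3082 = 2*361 + 3082 = 722 + 3082 = 3804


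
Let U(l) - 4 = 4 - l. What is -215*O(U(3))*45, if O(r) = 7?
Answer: -67725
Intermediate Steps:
U(l) = 8 - l (U(l) = 4 + (4 - l) = 8 - l)
-215*O(U(3))*45 = -215*7*45 = -1505*45 = -67725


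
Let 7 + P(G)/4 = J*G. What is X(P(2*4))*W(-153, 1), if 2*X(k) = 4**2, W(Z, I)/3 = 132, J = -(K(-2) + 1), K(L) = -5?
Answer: 3168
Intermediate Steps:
J = 4 (J = -(-5 + 1) = -1*(-4) = 4)
W(Z, I) = 396 (W(Z, I) = 3*132 = 396)
P(G) = -28 + 16*G (P(G) = -28 + 4*(4*G) = -28 + 16*G)
X(k) = 8 (X(k) = (1/2)*4**2 = (1/2)*16 = 8)
X(P(2*4))*W(-153, 1) = 8*396 = 3168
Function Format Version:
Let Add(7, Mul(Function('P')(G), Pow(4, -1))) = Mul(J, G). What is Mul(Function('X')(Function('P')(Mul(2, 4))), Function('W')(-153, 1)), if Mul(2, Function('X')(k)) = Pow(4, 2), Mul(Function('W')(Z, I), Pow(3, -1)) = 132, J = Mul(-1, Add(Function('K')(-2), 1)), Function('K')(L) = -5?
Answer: 3168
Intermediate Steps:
J = 4 (J = Mul(-1, Add(-5, 1)) = Mul(-1, -4) = 4)
Function('W')(Z, I) = 396 (Function('W')(Z, I) = Mul(3, 132) = 396)
Function('P')(G) = Add(-28, Mul(16, G)) (Function('P')(G) = Add(-28, Mul(4, Mul(4, G))) = Add(-28, Mul(16, G)))
Function('X')(k) = 8 (Function('X')(k) = Mul(Rational(1, 2), Pow(4, 2)) = Mul(Rational(1, 2), 16) = 8)
Mul(Function('X')(Function('P')(Mul(2, 4))), Function('W')(-153, 1)) = Mul(8, 396) = 3168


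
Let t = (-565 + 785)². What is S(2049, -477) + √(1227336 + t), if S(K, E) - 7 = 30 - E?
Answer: 514 + 2*√318934 ≈ 1643.5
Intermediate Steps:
t = 48400 (t = 220² = 48400)
S(K, E) = 37 - E (S(K, E) = 7 + (30 - E) = 37 - E)
S(2049, -477) + √(1227336 + t) = (37 - 1*(-477)) + √(1227336 + 48400) = (37 + 477) + √1275736 = 514 + 2*√318934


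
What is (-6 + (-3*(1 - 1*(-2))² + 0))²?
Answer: 1089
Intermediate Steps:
(-6 + (-3*(1 - 1*(-2))² + 0))² = (-6 + (-3*(1 + 2)² + 0))² = (-6 + (-3*3² + 0))² = (-6 + (-3*9 + 0))² = (-6 + (-27 + 0))² = (-6 - 27)² = (-33)² = 1089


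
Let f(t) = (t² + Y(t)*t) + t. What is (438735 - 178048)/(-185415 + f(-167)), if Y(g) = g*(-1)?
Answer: -260687/185582 ≈ -1.4047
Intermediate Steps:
Y(g) = -g
f(t) = t (f(t) = (t² + (-t)*t) + t = (t² - t²) + t = 0 + t = t)
(438735 - 178048)/(-185415 + f(-167)) = (438735 - 178048)/(-185415 - 167) = 260687/(-185582) = 260687*(-1/185582) = -260687/185582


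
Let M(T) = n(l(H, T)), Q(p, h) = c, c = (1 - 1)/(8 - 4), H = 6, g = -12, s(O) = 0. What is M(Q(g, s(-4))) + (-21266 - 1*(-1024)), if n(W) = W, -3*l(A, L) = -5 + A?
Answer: -60727/3 ≈ -20242.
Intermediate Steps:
l(A, L) = 5/3 - A/3 (l(A, L) = -(-5 + A)/3 = 5/3 - A/3)
c = 0 (c = 0/4 = 0*(¼) = 0)
Q(p, h) = 0
M(T) = -⅓ (M(T) = 5/3 - ⅓*6 = 5/3 - 2 = -⅓)
M(Q(g, s(-4))) + (-21266 - 1*(-1024)) = -⅓ + (-21266 - 1*(-1024)) = -⅓ + (-21266 + 1024) = -⅓ - 20242 = -60727/3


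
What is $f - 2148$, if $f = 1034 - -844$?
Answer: $-270$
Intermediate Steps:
$f = 1878$ ($f = 1034 + 844 = 1878$)
$f - 2148 = 1878 - 2148 = -270$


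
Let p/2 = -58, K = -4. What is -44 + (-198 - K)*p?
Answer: 22460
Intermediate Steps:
p = -116 (p = 2*(-58) = -116)
-44 + (-198 - K)*p = -44 + (-198 - 1*(-4))*(-116) = -44 + (-198 + 4)*(-116) = -44 - 194*(-116) = -44 + 22504 = 22460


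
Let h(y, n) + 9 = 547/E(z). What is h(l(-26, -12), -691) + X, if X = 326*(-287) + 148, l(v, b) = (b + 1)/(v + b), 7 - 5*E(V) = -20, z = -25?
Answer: -2519686/27 ≈ -93322.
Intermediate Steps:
E(V) = 27/5 (E(V) = 7/5 - 1/5*(-20) = 7/5 + 4 = 27/5)
l(v, b) = (1 + b)/(b + v)
X = -93414 (X = -93562 + 148 = -93414)
h(y, n) = 2492/27 (h(y, n) = -9 + 547/(27/5) = -9 + 547*(5/27) = -9 + 2735/27 = 2492/27)
h(l(-26, -12), -691) + X = 2492/27 - 93414 = -2519686/27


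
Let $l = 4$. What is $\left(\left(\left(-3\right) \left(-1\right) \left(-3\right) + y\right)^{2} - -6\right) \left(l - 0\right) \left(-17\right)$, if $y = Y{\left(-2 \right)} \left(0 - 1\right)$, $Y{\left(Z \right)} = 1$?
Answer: $-7208$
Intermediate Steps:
$y = -1$ ($y = 1 \left(0 - 1\right) = 1 \left(-1\right) = -1$)
$\left(\left(\left(-3\right) \left(-1\right) \left(-3\right) + y\right)^{2} - -6\right) \left(l - 0\right) \left(-17\right) = \left(\left(\left(-3\right) \left(-1\right) \left(-3\right) - 1\right)^{2} - -6\right) \left(4 - 0\right) \left(-17\right) = \left(\left(3 \left(-3\right) - 1\right)^{2} + 6\right) \left(4 + 0\right) \left(-17\right) = \left(\left(-9 - 1\right)^{2} + 6\right) 4 \left(-17\right) = \left(\left(-10\right)^{2} + 6\right) 4 \left(-17\right) = \left(100 + 6\right) 4 \left(-17\right) = 106 \cdot 4 \left(-17\right) = 424 \left(-17\right) = -7208$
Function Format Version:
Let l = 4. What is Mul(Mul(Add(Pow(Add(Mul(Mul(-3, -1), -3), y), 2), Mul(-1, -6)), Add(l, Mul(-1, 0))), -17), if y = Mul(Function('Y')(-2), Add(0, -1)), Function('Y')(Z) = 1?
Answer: -7208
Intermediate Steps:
y = -1 (y = Mul(1, Add(0, -1)) = Mul(1, -1) = -1)
Mul(Mul(Add(Pow(Add(Mul(Mul(-3, -1), -3), y), 2), Mul(-1, -6)), Add(l, Mul(-1, 0))), -17) = Mul(Mul(Add(Pow(Add(Mul(Mul(-3, -1), -3), -1), 2), Mul(-1, -6)), Add(4, Mul(-1, 0))), -17) = Mul(Mul(Add(Pow(Add(Mul(3, -3), -1), 2), 6), Add(4, 0)), -17) = Mul(Mul(Add(Pow(Add(-9, -1), 2), 6), 4), -17) = Mul(Mul(Add(Pow(-10, 2), 6), 4), -17) = Mul(Mul(Add(100, 6), 4), -17) = Mul(Mul(106, 4), -17) = Mul(424, -17) = -7208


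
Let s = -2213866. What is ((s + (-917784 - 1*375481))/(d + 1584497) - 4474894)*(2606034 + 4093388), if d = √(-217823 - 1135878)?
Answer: 6699422*(-4474894*√1353701 + 7090459625449*I)/(√1353701 - 1584497*I) ≈ -2.9979e+13 + 10888.0*I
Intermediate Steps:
d = I*√1353701 (d = √(-1353701) = I*√1353701 ≈ 1163.5*I)
((s + (-917784 - 1*375481))/(d + 1584497) - 4474894)*(2606034 + 4093388) = ((-2213866 + (-917784 - 1*375481))/(I*√1353701 + 1584497) - 4474894)*(2606034 + 4093388) = ((-2213866 + (-917784 - 375481))/(1584497 + I*√1353701) - 4474894)*6699422 = ((-2213866 - 1293265)/(1584497 + I*√1353701) - 4474894)*6699422 = (-3507131/(1584497 + I*√1353701) - 4474894)*6699422 = (-4474894 - 3507131/(1584497 + I*√1353701))*6699422 = -29979203311268 - 23495750578282/(1584497 + I*√1353701)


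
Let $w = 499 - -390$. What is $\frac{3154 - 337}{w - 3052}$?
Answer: $- \frac{939}{721} \approx -1.3024$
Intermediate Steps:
$w = 889$ ($w = 499 + 390 = 889$)
$\frac{3154 - 337}{w - 3052} = \frac{3154 - 337}{889 - 3052} = \frac{2817}{889 - 3052} = \frac{2817}{-2163} = 2817 \left(- \frac{1}{2163}\right) = - \frac{939}{721}$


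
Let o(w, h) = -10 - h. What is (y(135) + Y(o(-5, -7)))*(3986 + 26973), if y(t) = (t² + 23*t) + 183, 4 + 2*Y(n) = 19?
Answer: 1332506319/2 ≈ 6.6625e+8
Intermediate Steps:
Y(n) = 15/2 (Y(n) = -2 + (½)*19 = -2 + 19/2 = 15/2)
y(t) = 183 + t² + 23*t
(y(135) + Y(o(-5, -7)))*(3986 + 26973) = ((183 + 135² + 23*135) + 15/2)*(3986 + 26973) = ((183 + 18225 + 3105) + 15/2)*30959 = (21513 + 15/2)*30959 = (43041/2)*30959 = 1332506319/2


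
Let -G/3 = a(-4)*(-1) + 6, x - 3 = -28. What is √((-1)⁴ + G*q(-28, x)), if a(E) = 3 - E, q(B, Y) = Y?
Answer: I*√74 ≈ 8.6023*I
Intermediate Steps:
x = -25 (x = 3 - 28 = -25)
G = 3 (G = -3*((3 - 1*(-4))*(-1) + 6) = -3*((3 + 4)*(-1) + 6) = -3*(7*(-1) + 6) = -3*(-7 + 6) = -3*(-1) = 3)
√((-1)⁴ + G*q(-28, x)) = √((-1)⁴ + 3*(-25)) = √(1 - 75) = √(-74) = I*√74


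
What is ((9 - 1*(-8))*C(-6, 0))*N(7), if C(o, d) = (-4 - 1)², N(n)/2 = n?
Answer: 5950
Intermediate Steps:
N(n) = 2*n
C(o, d) = 25 (C(o, d) = (-5)² = 25)
((9 - 1*(-8))*C(-6, 0))*N(7) = ((9 - 1*(-8))*25)*(2*7) = ((9 + 8)*25)*14 = (17*25)*14 = 425*14 = 5950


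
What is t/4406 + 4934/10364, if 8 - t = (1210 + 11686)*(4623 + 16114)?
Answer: -692891040503/11415946 ≈ -60695.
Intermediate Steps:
t = -267424344 (t = 8 - (1210 + 11686)*(4623 + 16114) = 8 - 12896*20737 = 8 - 1*267424352 = 8 - 267424352 = -267424344)
t/4406 + 4934/10364 = -267424344/4406 + 4934/10364 = -267424344*1/4406 + 4934*(1/10364) = -133712172/2203 + 2467/5182 = -692891040503/11415946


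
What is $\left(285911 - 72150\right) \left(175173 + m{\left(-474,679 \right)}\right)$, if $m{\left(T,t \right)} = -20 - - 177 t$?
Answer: $63131318696$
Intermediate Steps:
$m{\left(T,t \right)} = -20 + 177 t$
$\left(285911 - 72150\right) \left(175173 + m{\left(-474,679 \right)}\right) = \left(285911 - 72150\right) \left(175173 + \left(-20 + 177 \cdot 679\right)\right) = 213761 \left(175173 + \left(-20 + 120183\right)\right) = 213761 \left(175173 + 120163\right) = 213761 \cdot 295336 = 63131318696$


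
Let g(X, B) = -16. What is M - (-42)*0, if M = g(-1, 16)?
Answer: -16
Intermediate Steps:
M = -16
M - (-42)*0 = -16 - (-42)*0 = -16 - 1*0 = -16 + 0 = -16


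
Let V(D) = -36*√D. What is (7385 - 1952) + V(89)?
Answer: 5433 - 36*√89 ≈ 5093.4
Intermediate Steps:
(7385 - 1952) + V(89) = (7385 - 1952) - 36*√89 = 5433 - 36*√89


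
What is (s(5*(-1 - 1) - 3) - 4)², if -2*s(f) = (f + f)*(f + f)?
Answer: 116964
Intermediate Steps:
s(f) = -2*f² (s(f) = -(f + f)*(f + f)/2 = -2*f*2*f/2 = -2*f²)
(s(5*(-1 - 1) - 3) - 4)² = (-2*(5*(-1 - 1) - 3)² - 4)² = (-2*(5*(-2) - 3)² - 4)² = (-2*(-10 - 3)² - 4)² = (-2*(-13)² - 4)² = (-2*169 - 4)² = (-338 - 4)² = (-342)² = 116964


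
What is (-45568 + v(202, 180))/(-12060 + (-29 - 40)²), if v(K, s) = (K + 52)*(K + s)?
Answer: -51460/7299 ≈ -7.0503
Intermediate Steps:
v(K, s) = (52 + K)*(K + s)
(-45568 + v(202, 180))/(-12060 + (-29 - 40)²) = (-45568 + (202² + 52*202 + 52*180 + 202*180))/(-12060 + (-29 - 40)²) = (-45568 + (40804 + 10504 + 9360 + 36360))/(-12060 + (-69)²) = (-45568 + 97028)/(-12060 + 4761) = 51460/(-7299) = 51460*(-1/7299) = -51460/7299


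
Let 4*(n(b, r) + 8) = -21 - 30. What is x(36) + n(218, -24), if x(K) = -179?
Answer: -799/4 ≈ -199.75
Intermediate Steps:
n(b, r) = -83/4 (n(b, r) = -8 + (-21 - 30)/4 = -8 + (¼)*(-51) = -8 - 51/4 = -83/4)
x(36) + n(218, -24) = -179 - 83/4 = -799/4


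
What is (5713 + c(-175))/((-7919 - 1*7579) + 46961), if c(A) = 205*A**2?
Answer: 6283838/31463 ≈ 199.72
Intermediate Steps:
(5713 + c(-175))/((-7919 - 1*7579) + 46961) = (5713 + 205*(-175)**2)/((-7919 - 1*7579) + 46961) = (5713 + 205*30625)/((-7919 - 7579) + 46961) = (5713 + 6278125)/(-15498 + 46961) = 6283838/31463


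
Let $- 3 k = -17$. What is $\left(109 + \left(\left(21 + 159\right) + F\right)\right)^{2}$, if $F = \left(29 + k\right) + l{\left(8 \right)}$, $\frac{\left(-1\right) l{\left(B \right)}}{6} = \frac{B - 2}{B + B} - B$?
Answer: $\frac{19651489}{144} \approx 1.3647 \cdot 10^{5}$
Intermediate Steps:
$k = \frac{17}{3}$ ($k = \left(- \frac{1}{3}\right) \left(-17\right) = \frac{17}{3} \approx 5.6667$)
$l{\left(B \right)} = 6 B - \frac{3 \left(-2 + B\right)}{B}$ ($l{\left(B \right)} = - 6 \left(\frac{B - 2}{B + B} - B\right) = - 6 \left(\frac{-2 + B}{2 B} - B\right) = - 6 \left(- B + \frac{-2 + B}{2 B}\right) = 6 B - \frac{3 \left(-2 + B\right)}{B}$)
$F = \frac{965}{12}$ ($F = \left(29 + \frac{17}{3}\right) + \left(-3 + 6 \cdot 8 + \frac{6}{8}\right) = \frac{104}{3} + \left(-3 + 48 + 6 \cdot \frac{1}{8}\right) = \frac{104}{3} + \left(-3 + 48 + \frac{3}{4}\right) = \frac{104}{3} + \frac{183}{4} = \frac{965}{12} \approx 80.417$)
$\left(109 + \left(\left(21 + 159\right) + F\right)\right)^{2} = \left(109 + \left(\left(21 + 159\right) + \frac{965}{12}\right)\right)^{2} = \left(109 + \left(180 + \frac{965}{12}\right)\right)^{2} = \left(109 + \frac{3125}{12}\right)^{2} = \left(\frac{4433}{12}\right)^{2} = \frac{19651489}{144}$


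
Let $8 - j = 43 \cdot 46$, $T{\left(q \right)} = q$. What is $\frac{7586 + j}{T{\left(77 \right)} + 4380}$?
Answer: $\frac{5616}{4457} \approx 1.26$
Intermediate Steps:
$j = -1970$ ($j = 8 - 43 \cdot 46 = 8 - 1978 = -1970$)
$\frac{7586 + j}{T{\left(77 \right)} + 4380} = \frac{7586 - 1970}{77 + 4380} = \frac{5616}{4457}$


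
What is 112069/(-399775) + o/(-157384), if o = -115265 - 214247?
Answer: 14261599038/7864773575 ≈ 1.8134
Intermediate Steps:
o = -329512
112069/(-399775) + o/(-157384) = 112069/(-399775) - 329512/(-157384) = 112069*(-1/399775) - 329512*(-1/157384) = -112069/399775 + 41189/19673 = 14261599038/7864773575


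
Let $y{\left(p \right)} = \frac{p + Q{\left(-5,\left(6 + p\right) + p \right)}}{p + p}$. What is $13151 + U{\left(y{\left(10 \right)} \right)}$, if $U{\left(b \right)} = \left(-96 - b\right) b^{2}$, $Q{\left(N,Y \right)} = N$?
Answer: $\frac{841279}{64} \approx 13145.0$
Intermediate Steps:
$y{\left(p \right)} = \frac{-5 + p}{2 p}$ ($y{\left(p \right)} = \frac{p - 5}{p + p} = \frac{-5 + p}{2 p}$)
$U{\left(b \right)} = b^{2} \left(-96 - b\right)$
$13151 + U{\left(y{\left(10 \right)} \right)} = 13151 + \left(\frac{-5 + 10}{2 \cdot 10}\right)^{2} \left(-96 - \frac{-5 + 10}{2 \cdot 10}\right) = 13151 + \left(\frac{1}{2} \cdot \frac{1}{10} \cdot 5\right)^{2} \left(-96 - \frac{1}{2} \cdot \frac{1}{10} \cdot 5\right) = 13151 + \frac{-96 - \frac{1}{4}}{16} = 13151 + \frac{1}{16} \left(- \frac{385}{4}\right) = 13151 - \frac{385}{64} = \frac{841279}{64}$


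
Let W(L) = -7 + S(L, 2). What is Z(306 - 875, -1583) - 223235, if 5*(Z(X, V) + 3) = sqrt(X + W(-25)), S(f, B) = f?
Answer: -223238 + I*sqrt(601)/5 ≈ -2.2324e+5 + 4.9031*I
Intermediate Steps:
W(L) = -7 + L
Z(X, V) = -3 + sqrt(-32 + X)/5 (Z(X, V) = -3 + sqrt(X + (-7 - 25))/5 = -3 + sqrt(X - 32)/5 = -3 + sqrt(-32 + X)/5)
Z(306 - 875, -1583) - 223235 = (-3 + sqrt(-32 + (306 - 875))/5) - 223235 = (-3 + sqrt(-32 - 569)/5) - 223235 = (-3 + sqrt(-601)/5) - 223235 = (-3 + (I*sqrt(601))/5) - 223235 = (-3 + I*sqrt(601)/5) - 223235 = -223238 + I*sqrt(601)/5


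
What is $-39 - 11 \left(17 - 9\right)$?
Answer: $-127$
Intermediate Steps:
$-39 - 11 \left(17 - 9\right) = -39 - 88 = -127$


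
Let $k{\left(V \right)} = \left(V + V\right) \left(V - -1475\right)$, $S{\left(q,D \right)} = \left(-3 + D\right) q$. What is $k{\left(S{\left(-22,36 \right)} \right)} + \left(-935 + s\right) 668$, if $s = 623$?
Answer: $-1295964$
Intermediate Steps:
$S{\left(q,D \right)} = q \left(-3 + D\right)$
$k{\left(V \right)} = 2 V \left(1475 + V\right)$ ($k{\left(V \right)} = 2 V \left(V + 1475\right) = 2 V \left(1475 + V\right)$)
$k{\left(S{\left(-22,36 \right)} \right)} + \left(-935 + s\right) 668 = 2 \left(- 22 \left(-3 + 36\right)\right) \left(1475 - 22 \left(-3 + 36\right)\right) + \left(-935 + 623\right) 668 = 2 \left(\left(-22\right) 33\right) \left(1475 - 726\right) - 208416 = 2 \left(-726\right) \left(1475 - 726\right) - 208416 = 2 \left(-726\right) 749 - 208416 = -1087548 - 208416 = -1295964$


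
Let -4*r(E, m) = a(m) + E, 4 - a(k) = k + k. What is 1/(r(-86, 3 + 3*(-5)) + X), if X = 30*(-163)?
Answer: -2/9751 ≈ -0.00020511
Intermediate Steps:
a(k) = 4 - 2*k (a(k) = 4 - (k + k) = 4 - 2*k)
X = -4890
r(E, m) = -1 + m/2 - E/4 (r(E, m) = -((4 - 2*m) + E)/4 = -(4 + E - 2*m)/4 = -1 + m/2 - E/4)
1/(r(-86, 3 + 3*(-5)) + X) = 1/((-1 + (3 + 3*(-5))/2 - 1/4*(-86)) - 4890) = 1/((-1 + (3 - 15)/2 + 43/2) - 4890) = 1/((-1 + (1/2)*(-12) + 43/2) - 4890) = 1/((-1 - 6 + 43/2) - 4890) = 1/(29/2 - 4890) = 1/(-9751/2) = -2/9751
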